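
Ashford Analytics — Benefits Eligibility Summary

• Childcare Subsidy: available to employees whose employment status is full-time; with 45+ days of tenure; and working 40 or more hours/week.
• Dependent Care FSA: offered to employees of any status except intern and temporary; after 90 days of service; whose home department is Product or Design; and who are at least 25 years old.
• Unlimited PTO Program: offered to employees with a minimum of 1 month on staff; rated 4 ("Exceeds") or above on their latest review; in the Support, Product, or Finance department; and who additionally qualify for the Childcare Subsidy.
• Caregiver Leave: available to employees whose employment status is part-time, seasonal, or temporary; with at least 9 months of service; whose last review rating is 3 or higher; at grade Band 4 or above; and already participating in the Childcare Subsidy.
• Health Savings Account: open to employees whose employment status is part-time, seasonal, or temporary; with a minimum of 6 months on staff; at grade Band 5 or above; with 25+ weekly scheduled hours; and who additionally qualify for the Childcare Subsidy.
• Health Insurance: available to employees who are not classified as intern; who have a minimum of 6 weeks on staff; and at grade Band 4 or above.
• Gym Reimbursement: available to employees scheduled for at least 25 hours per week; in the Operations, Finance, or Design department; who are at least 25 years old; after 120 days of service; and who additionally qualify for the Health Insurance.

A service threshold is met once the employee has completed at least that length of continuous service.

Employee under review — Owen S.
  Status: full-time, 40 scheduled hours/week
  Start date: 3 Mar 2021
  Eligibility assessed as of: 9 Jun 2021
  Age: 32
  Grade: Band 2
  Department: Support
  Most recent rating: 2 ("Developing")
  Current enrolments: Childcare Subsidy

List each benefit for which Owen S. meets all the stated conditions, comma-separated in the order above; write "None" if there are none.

Childcare Subsidy

Service from 3 Mar 2021 to 9 Jun 2021: 98 days.
Childcare Subsidy — status full-time ✓; service 98 days ≥ 45 days ✓; 40 hrs/wk ≥ 40 ✓ → eligible.
Dependent Care FSA — status full-time ✓ (not excluded); service 98 days ≥ 90 days ✓; dept Support ✗ → not eligible.
Unlimited PTO Program — service 98 days ≥ 1 month (≈30 days) ✓; rating 2 < 4 ✗ → not eligible.
Caregiver Leave — status full-time ✗ (requires part-time, seasonal, or temporary) → not eligible.
Health Savings Account — status full-time ✗ (requires part-time, seasonal, or temporary) → not eligible.
Health Insurance — status full-time ✓ (not excluded); service 98 days ≥ 6 weeks (≈42 days) ✓; grade Band 2 < Band 4 ✗ → not eligible.
Gym Reimbursement — 40 hrs/wk ≥ 25 ✓; dept Support ✗ → not eligible.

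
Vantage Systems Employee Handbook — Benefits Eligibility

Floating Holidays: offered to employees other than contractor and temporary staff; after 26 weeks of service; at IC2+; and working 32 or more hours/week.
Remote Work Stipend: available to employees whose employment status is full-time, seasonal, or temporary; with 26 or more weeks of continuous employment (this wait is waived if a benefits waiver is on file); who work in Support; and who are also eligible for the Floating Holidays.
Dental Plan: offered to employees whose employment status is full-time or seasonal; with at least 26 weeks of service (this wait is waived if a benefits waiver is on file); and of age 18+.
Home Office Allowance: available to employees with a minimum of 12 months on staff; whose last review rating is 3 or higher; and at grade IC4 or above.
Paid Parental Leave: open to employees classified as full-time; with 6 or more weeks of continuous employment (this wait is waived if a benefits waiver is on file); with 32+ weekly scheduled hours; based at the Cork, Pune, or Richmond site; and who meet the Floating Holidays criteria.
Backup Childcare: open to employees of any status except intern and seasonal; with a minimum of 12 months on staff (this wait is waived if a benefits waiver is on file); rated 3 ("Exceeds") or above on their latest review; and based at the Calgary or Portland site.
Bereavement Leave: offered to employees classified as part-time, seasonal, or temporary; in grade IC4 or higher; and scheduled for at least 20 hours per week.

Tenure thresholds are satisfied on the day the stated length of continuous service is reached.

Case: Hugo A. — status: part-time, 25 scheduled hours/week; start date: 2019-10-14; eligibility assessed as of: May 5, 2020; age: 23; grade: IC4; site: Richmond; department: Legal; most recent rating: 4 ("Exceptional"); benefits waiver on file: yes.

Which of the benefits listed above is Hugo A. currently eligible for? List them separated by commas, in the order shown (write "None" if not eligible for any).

Bereavement Leave

Service from 2019-10-14 to May 5, 2020: 204 days.
Floating Holidays — status part-time ✓ (not excluded); service 204 days ≥ 26 weeks (≈182 days) ✓; grade IC4 ≥ IC2 ✓; 25 hrs/wk < 32 ✗ → not eligible.
Remote Work Stipend — status part-time ✗ (requires full-time, seasonal, or temporary) → not eligible.
Dental Plan — status part-time ✗ (requires full-time or seasonal) → not eligible.
Home Office Allowance — service 204 days < 12 months (≈360 days) ✗ → not eligible.
Paid Parental Leave — status part-time ✗ (requires full-time) → not eligible.
Backup Childcare — status part-time ✓ (not excluded); benefits waiver on file ✓; rating 4 ≥ 3 ✓; site Richmond ✗ (not Calgary or Portland) → not eligible.
Bereavement Leave — status part-time ✓; grade IC4 ≥ IC4 ✓; 25 hrs/wk ≥ 20 ✓ → eligible.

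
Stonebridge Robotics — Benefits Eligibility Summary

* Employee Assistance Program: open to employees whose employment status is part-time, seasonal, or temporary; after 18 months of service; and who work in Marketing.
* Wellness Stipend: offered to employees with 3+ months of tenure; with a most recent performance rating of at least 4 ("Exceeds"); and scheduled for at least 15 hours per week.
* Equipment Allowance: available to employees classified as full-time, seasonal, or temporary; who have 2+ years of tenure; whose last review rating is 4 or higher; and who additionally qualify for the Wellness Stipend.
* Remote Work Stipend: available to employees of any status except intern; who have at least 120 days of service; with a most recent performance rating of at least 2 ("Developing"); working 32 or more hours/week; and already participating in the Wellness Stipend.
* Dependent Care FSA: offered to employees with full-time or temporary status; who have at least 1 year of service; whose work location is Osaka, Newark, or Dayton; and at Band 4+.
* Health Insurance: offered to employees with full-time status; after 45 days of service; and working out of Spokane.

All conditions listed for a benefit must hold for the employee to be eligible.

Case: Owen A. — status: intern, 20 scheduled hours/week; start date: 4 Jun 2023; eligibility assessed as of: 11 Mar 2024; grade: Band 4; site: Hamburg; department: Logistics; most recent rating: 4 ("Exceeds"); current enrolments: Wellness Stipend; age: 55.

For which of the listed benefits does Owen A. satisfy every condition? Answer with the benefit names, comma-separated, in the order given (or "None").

Service from 4 Jun 2023 to 11 Mar 2024: 281 days.
Employee Assistance Program — status intern ✗ (requires part-time, seasonal, or temporary) → not eligible.
Wellness Stipend — service 281 days ≥ 3 months (≈90 days) ✓; rating 4 ≥ 4 ✓; 20 hrs/wk ≥ 15 ✓ → eligible.
Equipment Allowance — status intern ✗ (requires full-time, seasonal, or temporary) → not eligible.
Remote Work Stipend — status intern ✗ (excluded) → not eligible.
Dependent Care FSA — status intern ✗ (requires full-time or temporary) → not eligible.
Health Insurance — status intern ✗ (requires full-time) → not eligible.

Wellness Stipend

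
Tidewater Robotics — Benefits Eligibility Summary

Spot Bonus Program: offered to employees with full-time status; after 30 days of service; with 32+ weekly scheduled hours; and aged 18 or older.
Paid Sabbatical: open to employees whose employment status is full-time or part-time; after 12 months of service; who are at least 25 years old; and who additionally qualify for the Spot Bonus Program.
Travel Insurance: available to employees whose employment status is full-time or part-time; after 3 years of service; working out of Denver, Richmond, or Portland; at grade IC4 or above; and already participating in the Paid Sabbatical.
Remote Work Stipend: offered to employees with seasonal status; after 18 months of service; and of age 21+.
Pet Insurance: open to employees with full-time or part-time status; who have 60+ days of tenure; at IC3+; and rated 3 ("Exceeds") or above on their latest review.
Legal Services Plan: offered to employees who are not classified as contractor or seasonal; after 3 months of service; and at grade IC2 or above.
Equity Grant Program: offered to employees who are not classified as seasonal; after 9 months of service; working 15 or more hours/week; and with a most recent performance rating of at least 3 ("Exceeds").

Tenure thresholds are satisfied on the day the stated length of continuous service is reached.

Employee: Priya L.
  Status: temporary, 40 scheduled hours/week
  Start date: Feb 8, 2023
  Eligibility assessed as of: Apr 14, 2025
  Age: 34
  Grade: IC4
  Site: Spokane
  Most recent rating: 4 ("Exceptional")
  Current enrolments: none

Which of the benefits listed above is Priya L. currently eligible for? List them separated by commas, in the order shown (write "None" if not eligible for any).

Legal Services Plan, Equity Grant Program

Service from Feb 8, 2023 to Apr 14, 2025: 796 days.
Spot Bonus Program — status temporary ✗ (requires full-time) → not eligible.
Paid Sabbatical — status temporary ✗ (requires full-time or part-time) → not eligible.
Travel Insurance — status temporary ✗ (requires full-time or part-time) → not eligible.
Remote Work Stipend — status temporary ✗ (requires seasonal) → not eligible.
Pet Insurance — status temporary ✗ (requires full-time or part-time) → not eligible.
Legal Services Plan — status temporary ✓ (not excluded); service 796 days ≥ 3 months (≈90 days) ✓; grade IC4 ≥ IC2 ✓ → eligible.
Equity Grant Program — status temporary ✓ (not excluded); service 796 days ≥ 9 months (≈270 days) ✓; 40 hrs/wk ≥ 15 ✓; rating 4 ≥ 3 ✓ → eligible.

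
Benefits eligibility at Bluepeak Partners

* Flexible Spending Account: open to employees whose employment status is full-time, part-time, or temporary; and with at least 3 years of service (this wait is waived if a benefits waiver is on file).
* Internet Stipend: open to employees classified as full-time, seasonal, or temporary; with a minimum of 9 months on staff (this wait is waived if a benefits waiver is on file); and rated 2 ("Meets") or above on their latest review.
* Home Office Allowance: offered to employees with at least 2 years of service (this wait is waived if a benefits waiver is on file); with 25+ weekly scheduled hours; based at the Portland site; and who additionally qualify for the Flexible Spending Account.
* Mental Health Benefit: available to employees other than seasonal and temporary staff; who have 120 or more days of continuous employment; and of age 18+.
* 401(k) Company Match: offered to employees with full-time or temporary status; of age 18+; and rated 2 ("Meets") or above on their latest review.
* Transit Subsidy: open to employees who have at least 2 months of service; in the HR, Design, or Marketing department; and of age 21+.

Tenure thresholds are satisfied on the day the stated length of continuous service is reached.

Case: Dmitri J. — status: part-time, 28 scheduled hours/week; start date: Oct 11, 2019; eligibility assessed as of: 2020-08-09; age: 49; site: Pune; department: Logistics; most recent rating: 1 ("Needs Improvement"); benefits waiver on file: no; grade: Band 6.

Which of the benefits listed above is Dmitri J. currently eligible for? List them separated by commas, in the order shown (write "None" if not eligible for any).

Service from Oct 11, 2019 to 2020-08-09: 303 days.
Flexible Spending Account — status part-time ✓; no waiver, service 303 days < 3 years (≈1095 days) ✗ → not eligible.
Internet Stipend — status part-time ✗ (requires full-time, seasonal, or temporary) → not eligible.
Home Office Allowance — no waiver, service 303 days < 2 years (≈730 days) ✗ → not eligible.
Mental Health Benefit — status part-time ✓ (not excluded); service 303 days ≥ 120 days ✓; age 49 ≥ 18 ✓ → eligible.
401(k) Company Match — status part-time ✗ (requires full-time or temporary) → not eligible.
Transit Subsidy — service 303 days ≥ 2 months (≈60 days) ✓; dept Logistics ✗ → not eligible.

Mental Health Benefit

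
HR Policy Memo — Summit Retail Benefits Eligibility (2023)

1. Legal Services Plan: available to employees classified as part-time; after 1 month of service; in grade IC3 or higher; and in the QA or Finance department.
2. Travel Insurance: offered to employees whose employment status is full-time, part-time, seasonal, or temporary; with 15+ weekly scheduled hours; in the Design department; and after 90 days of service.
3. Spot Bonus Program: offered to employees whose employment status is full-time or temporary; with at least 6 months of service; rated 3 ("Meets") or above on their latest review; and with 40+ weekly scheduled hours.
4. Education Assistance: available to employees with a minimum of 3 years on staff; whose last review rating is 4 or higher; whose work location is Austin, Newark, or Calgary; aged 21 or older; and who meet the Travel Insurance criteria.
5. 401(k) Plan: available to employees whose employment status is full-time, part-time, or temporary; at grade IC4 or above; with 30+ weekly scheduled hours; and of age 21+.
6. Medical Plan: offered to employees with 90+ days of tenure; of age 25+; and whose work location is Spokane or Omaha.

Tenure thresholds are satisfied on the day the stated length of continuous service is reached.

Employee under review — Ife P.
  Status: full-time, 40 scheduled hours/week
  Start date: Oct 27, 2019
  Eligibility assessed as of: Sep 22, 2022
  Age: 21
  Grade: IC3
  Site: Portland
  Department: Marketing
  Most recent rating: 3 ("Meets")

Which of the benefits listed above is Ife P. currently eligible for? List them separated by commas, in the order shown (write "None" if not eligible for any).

Spot Bonus Program

Service from Oct 27, 2019 to Sep 22, 2022: 1061 days.
Legal Services Plan — status full-time ✗ (requires part-time) → not eligible.
Travel Insurance — status full-time ✓; 40 hrs/wk ≥ 15 ✓; dept Marketing ✗ → not eligible.
Spot Bonus Program — status full-time ✓; service 1061 days ≥ 6 months (≈180 days) ✓; rating 3 ≥ 3 ✓; 40 hrs/wk ≥ 40 ✓ → eligible.
Education Assistance — service 1061 days < 3 years (≈1095 days) ✗ → not eligible.
401(k) Plan — status full-time ✓; grade IC3 < IC4 ✗ → not eligible.
Medical Plan — service 1061 days ≥ 90 days ✓; age 21 < 25 ✗ → not eligible.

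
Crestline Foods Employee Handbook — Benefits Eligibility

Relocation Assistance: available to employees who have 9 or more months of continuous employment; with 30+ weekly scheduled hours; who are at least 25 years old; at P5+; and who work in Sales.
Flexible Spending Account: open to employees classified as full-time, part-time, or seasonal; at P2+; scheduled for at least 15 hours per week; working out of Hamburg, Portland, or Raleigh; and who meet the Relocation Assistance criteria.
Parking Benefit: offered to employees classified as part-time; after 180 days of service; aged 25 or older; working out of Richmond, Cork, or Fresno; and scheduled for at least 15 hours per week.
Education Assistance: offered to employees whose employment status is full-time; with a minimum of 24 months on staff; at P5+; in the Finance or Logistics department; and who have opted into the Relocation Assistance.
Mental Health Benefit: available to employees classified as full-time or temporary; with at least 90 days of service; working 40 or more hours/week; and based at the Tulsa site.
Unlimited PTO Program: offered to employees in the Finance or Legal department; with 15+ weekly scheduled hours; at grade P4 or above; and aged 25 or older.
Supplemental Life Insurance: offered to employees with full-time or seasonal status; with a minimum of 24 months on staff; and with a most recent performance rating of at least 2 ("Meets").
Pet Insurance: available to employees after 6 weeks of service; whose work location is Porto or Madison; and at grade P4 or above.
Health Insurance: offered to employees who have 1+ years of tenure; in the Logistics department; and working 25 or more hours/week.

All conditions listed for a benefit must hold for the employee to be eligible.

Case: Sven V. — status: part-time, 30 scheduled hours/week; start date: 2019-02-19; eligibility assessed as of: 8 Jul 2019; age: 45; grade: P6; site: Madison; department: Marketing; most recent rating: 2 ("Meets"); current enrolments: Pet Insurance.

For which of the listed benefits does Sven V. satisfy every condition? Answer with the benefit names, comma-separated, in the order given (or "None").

Pet Insurance

Service from 2019-02-19 to 8 Jul 2019: 139 days.
Relocation Assistance — service 139 days < 9 months (≈270 days) ✗ → not eligible.
Flexible Spending Account — status part-time ✓; grade P6 ≥ P2 ✓; 30 hrs/wk ≥ 15 ✓; site Madison ✗ (not Hamburg, Portland, or Raleigh) → not eligible.
Parking Benefit — status part-time ✓; service 139 days < 180 days ✗ → not eligible.
Education Assistance — status part-time ✗ (requires full-time) → not eligible.
Mental Health Benefit — status part-time ✗ (requires full-time or temporary) → not eligible.
Unlimited PTO Program — dept Marketing ✗ → not eligible.
Supplemental Life Insurance — status part-time ✗ (requires full-time or seasonal) → not eligible.
Pet Insurance — service 139 days ≥ 6 weeks (≈42 days) ✓; site Madison ✓; grade P6 ≥ P4 ✓ → eligible.
Health Insurance — service 139 days < 1 year (≈365 days) ✗ → not eligible.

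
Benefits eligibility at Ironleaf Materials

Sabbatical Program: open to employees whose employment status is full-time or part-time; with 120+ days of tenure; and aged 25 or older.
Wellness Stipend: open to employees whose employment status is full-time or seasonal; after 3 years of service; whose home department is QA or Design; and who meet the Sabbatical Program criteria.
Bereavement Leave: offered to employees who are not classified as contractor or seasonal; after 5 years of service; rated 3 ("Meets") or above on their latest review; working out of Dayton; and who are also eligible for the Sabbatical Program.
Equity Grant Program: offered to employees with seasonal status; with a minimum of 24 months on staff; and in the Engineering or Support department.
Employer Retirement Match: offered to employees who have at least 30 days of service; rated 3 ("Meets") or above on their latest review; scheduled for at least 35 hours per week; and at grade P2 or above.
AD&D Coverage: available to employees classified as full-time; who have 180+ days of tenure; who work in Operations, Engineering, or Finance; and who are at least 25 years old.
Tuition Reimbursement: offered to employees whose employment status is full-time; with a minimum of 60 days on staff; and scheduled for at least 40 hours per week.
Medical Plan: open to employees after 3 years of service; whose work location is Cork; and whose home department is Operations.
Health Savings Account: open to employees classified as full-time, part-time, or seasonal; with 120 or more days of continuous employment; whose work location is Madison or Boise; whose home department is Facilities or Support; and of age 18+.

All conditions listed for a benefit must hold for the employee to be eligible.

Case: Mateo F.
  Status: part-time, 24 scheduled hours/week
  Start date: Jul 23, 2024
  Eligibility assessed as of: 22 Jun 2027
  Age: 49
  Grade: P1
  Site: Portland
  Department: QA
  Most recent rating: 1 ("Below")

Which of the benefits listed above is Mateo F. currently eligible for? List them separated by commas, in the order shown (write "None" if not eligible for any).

Service from Jul 23, 2024 to 22 Jun 2027: 1064 days.
Sabbatical Program — status part-time ✓; service 1064 days ≥ 120 days ✓; age 49 ≥ 25 ✓ → eligible.
Wellness Stipend — status part-time ✗ (requires full-time or seasonal) → not eligible.
Bereavement Leave — status part-time ✓ (not excluded); service 1064 days < 5 years (≈1825 days) ✗ → not eligible.
Equity Grant Program — status part-time ✗ (requires seasonal) → not eligible.
Employer Retirement Match — service 1064 days ≥ 30 days ✓; rating 1 < 3 ✗ → not eligible.
AD&D Coverage — status part-time ✗ (requires full-time) → not eligible.
Tuition Reimbursement — status part-time ✗ (requires full-time) → not eligible.
Medical Plan — service 1064 days < 3 years (≈1095 days) ✗ → not eligible.
Health Savings Account — status part-time ✓; service 1064 days ≥ 120 days ✓; site Portland ✗ (not Madison or Boise) → not eligible.

Sabbatical Program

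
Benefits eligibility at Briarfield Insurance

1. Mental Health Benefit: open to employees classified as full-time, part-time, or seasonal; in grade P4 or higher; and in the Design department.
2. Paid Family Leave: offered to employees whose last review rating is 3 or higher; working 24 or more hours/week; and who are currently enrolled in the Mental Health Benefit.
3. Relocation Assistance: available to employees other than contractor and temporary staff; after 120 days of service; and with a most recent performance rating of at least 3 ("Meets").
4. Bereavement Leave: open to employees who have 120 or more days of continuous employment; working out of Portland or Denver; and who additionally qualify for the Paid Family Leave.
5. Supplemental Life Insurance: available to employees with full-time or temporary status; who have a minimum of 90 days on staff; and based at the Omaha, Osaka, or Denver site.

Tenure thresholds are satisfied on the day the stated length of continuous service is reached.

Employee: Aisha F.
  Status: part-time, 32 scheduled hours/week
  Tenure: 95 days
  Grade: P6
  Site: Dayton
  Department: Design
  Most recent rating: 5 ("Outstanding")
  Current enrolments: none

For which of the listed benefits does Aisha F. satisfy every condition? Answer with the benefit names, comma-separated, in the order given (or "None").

Mental Health Benefit — status part-time ✓; grade P6 ≥ P4 ✓; dept Design ✓ → eligible.
Paid Family Leave — rating 5 ≥ 3 ✓; 32 hrs/wk ≥ 24 ✓; not enrolled in Mental Health Benefit ✗ → not eligible.
Relocation Assistance — status part-time ✓ (not excluded); service 95 days < 120 days ✗ → not eligible.
Bereavement Leave — service 95 days < 120 days ✗ → not eligible.
Supplemental Life Insurance — status part-time ✗ (requires full-time or temporary) → not eligible.

Mental Health Benefit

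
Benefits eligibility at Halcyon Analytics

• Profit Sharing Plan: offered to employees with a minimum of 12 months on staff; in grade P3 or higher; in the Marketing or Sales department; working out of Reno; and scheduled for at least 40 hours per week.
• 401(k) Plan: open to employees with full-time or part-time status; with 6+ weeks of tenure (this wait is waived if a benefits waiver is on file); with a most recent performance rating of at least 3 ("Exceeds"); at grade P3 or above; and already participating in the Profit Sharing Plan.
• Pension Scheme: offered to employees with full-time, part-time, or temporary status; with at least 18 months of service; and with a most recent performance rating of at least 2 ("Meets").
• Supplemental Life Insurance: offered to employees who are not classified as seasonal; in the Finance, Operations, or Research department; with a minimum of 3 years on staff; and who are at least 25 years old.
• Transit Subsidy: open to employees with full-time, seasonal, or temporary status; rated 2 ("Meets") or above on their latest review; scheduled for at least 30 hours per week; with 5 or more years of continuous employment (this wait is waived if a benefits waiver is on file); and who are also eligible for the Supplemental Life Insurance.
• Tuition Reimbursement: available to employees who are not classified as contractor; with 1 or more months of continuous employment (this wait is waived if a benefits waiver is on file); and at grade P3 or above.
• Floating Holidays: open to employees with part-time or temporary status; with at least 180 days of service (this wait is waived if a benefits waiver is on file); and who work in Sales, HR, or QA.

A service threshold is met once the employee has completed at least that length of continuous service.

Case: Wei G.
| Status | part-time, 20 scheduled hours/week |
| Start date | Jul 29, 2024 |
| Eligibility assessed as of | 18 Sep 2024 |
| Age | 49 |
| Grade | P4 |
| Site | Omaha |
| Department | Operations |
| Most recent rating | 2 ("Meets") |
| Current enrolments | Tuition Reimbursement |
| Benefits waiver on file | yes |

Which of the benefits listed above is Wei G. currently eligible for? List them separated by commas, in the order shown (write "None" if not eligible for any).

Service from Jul 29, 2024 to 18 Sep 2024: 51 days.
Profit Sharing Plan — service 51 days < 12 months (≈360 days) ✗ → not eligible.
401(k) Plan — status part-time ✓; benefits waiver on file ✓; rating 2 < 3 ✗ → not eligible.
Pension Scheme — status part-time ✓; service 51 days < 18 months (≈540 days) ✗ → not eligible.
Supplemental Life Insurance — status part-time ✓ (not excluded); dept Operations ✓; service 51 days < 3 years (≈1095 days) ✗ → not eligible.
Transit Subsidy — status part-time ✗ (requires full-time, seasonal, or temporary) → not eligible.
Tuition Reimbursement — status part-time ✓ (not excluded); benefits waiver on file ✓; grade P4 ≥ P3 ✓ → eligible.
Floating Holidays — status part-time ✓; benefits waiver on file ✓; dept Operations ✗ → not eligible.

Tuition Reimbursement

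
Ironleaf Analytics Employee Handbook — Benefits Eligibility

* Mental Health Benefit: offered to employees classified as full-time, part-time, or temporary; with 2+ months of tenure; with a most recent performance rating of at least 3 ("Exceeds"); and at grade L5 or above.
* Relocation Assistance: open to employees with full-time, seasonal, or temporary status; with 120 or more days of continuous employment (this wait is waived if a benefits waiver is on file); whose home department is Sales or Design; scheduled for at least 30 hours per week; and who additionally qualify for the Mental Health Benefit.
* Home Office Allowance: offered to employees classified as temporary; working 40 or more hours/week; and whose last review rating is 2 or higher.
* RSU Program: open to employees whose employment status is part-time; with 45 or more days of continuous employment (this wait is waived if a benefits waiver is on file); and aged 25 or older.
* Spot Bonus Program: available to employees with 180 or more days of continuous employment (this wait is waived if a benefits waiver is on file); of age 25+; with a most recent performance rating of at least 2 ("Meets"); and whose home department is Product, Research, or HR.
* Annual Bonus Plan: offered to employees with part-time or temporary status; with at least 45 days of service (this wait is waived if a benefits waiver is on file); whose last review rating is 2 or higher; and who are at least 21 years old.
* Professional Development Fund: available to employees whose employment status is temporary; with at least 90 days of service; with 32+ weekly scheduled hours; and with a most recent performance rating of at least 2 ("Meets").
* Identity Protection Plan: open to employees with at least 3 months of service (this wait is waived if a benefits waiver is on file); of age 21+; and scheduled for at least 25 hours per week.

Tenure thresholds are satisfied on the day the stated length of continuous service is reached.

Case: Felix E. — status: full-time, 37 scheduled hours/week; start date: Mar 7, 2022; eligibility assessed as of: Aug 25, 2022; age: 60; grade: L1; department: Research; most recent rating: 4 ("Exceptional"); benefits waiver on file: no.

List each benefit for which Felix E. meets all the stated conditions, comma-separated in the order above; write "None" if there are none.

Service from Mar 7, 2022 to Aug 25, 2022: 171 days.
Mental Health Benefit — status full-time ✓; service 171 days ≥ 2 months (≈60 days) ✓; rating 4 ≥ 3 ✓; grade L1 < L5 ✗ → not eligible.
Relocation Assistance — status full-time ✓; no waiver, service 171 days ≥ 120 days ✓; dept Research ✗ → not eligible.
Home Office Allowance — status full-time ✗ (requires temporary) → not eligible.
RSU Program — status full-time ✗ (requires part-time) → not eligible.
Spot Bonus Program — no waiver, service 171 days < 180 days ✗ → not eligible.
Annual Bonus Plan — status full-time ✗ (requires part-time or temporary) → not eligible.
Professional Development Fund — status full-time ✗ (requires temporary) → not eligible.
Identity Protection Plan — no waiver, service 171 days ≥ 3 months (≈90 days) ✓; age 60 ≥ 21 ✓; 37 hrs/wk ≥ 25 ✓ → eligible.

Identity Protection Plan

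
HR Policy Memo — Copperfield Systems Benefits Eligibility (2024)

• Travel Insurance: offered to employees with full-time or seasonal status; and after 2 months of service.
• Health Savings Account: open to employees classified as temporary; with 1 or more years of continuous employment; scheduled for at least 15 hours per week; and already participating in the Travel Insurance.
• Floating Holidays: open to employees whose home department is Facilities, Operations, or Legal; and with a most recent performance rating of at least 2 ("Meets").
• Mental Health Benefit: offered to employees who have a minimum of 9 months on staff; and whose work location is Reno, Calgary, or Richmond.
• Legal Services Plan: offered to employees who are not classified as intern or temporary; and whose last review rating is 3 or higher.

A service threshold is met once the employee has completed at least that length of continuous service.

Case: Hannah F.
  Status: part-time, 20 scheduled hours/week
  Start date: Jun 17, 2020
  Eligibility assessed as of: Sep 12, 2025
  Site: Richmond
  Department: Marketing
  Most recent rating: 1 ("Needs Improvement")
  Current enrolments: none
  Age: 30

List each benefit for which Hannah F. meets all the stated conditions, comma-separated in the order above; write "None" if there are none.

Mental Health Benefit

Service from Jun 17, 2020 to Sep 12, 2025: 1913 days.
Travel Insurance — status part-time ✗ (requires full-time or seasonal) → not eligible.
Health Savings Account — status part-time ✗ (requires temporary) → not eligible.
Floating Holidays — dept Marketing ✗ → not eligible.
Mental Health Benefit — service 1913 days ≥ 9 months (≈270 days) ✓; site Richmond ✓ → eligible.
Legal Services Plan — status part-time ✓ (not excluded); rating 1 < 3 ✗ → not eligible.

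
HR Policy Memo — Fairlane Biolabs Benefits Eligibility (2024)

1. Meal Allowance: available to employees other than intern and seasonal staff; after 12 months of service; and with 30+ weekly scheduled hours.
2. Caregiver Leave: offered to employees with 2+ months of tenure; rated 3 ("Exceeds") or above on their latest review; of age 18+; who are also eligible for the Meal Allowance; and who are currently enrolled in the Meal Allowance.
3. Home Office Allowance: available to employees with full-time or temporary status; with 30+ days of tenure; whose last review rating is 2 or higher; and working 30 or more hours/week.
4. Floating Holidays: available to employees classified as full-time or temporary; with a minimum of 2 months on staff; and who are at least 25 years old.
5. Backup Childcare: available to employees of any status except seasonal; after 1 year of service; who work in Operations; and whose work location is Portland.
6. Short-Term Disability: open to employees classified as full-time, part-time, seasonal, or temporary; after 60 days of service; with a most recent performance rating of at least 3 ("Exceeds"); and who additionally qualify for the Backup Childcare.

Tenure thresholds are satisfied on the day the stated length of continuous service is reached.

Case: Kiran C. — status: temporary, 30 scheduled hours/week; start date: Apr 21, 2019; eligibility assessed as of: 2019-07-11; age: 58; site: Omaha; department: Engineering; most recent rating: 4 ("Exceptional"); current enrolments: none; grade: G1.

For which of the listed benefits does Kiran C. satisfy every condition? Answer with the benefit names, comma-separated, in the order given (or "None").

Service from Apr 21, 2019 to 2019-07-11: 81 days.
Meal Allowance — status temporary ✓ (not excluded); service 81 days < 12 months (≈360 days) ✗ → not eligible.
Caregiver Leave — service 81 days ≥ 2 months (≈60 days) ✓; rating 4 ≥ 3 ✓; age 58 ≥ 18 ✓; not eligible for Meal Allowance ✗ → not eligible.
Home Office Allowance — status temporary ✓; service 81 days ≥ 30 days ✓; rating 4 ≥ 2 ✓; 30 hrs/wk ≥ 30 ✓ → eligible.
Floating Holidays — status temporary ✓; service 81 days ≥ 2 months (≈60 days) ✓; age 58 ≥ 25 ✓ → eligible.
Backup Childcare — status temporary ✓ (not excluded); service 81 days < 1 year (≈365 days) ✗ → not eligible.
Short-Term Disability — status temporary ✓; service 81 days ≥ 60 days ✓; rating 4 ≥ 3 ✓; not eligible for Backup Childcare ✗ → not eligible.

Home Office Allowance, Floating Holidays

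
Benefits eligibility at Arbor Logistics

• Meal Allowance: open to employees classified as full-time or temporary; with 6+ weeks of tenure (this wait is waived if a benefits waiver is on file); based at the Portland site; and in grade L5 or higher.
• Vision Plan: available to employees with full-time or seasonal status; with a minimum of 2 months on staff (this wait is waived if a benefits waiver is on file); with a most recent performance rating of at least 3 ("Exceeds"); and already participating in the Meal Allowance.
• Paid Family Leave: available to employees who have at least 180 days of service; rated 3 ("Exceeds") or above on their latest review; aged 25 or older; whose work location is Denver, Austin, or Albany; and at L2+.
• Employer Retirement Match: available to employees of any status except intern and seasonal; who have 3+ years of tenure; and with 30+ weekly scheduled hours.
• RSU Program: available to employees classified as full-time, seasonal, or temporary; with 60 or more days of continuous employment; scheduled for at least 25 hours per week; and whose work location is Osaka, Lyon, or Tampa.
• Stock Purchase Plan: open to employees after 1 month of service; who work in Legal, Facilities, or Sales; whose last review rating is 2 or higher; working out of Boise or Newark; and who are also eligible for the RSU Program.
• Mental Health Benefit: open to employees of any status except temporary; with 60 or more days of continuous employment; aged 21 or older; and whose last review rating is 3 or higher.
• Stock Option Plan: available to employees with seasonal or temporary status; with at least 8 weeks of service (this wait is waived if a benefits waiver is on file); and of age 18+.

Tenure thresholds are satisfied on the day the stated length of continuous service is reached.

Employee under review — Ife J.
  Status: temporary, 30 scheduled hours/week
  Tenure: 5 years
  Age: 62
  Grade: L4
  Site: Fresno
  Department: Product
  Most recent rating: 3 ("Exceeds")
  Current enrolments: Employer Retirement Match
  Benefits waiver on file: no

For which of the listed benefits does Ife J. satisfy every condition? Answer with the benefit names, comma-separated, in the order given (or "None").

Employer Retirement Match, Stock Option Plan

Meal Allowance — status temporary ✓; no waiver, service 5 years ≥ 6 weeks (≈42 days) ✓; site Fresno ✗ (not Portland) → not eligible.
Vision Plan — status temporary ✗ (requires full-time or seasonal) → not eligible.
Paid Family Leave — service 5 years ≥ 180 days ✓; rating 3 ≥ 3 ✓; age 62 ≥ 25 ✓; site Fresno ✗ (not Denver, Austin, or Albany) → not eligible.
Employer Retirement Match — status temporary ✓ (not excluded); service 5 years ≥ 3 years ✓; 30 hrs/wk ≥ 30 ✓ → eligible.
RSU Program — status temporary ✓; service 5 years ≥ 60 days ✓; 30 hrs/wk ≥ 25 ✓; site Fresno ✗ (not Osaka, Lyon, or Tampa) → not eligible.
Stock Purchase Plan — service 5 years ≥ 1 month (≈30 days) ✓; dept Product ✗ → not eligible.
Mental Health Benefit — status temporary ✗ (excluded) → not eligible.
Stock Option Plan — status temporary ✓; no waiver, service 5 years ≥ 8 weeks (≈56 days) ✓; age 62 ≥ 18 ✓ → eligible.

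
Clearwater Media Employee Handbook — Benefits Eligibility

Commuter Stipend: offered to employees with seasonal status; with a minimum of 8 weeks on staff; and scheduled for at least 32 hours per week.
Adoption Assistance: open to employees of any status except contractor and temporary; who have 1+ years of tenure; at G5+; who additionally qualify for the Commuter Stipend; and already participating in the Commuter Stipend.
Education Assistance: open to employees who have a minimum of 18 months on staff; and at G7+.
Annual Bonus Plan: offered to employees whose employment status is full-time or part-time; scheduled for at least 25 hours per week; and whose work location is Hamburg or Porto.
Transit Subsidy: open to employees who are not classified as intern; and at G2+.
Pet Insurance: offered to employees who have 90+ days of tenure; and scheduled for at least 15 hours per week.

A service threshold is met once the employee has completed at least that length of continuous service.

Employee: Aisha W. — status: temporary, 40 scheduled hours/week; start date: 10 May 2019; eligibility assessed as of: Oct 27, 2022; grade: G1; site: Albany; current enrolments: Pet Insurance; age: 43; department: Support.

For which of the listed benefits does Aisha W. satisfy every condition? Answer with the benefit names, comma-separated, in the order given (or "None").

Pet Insurance

Service from 10 May 2019 to Oct 27, 2022: 1266 days.
Commuter Stipend — status temporary ✗ (requires seasonal) → not eligible.
Adoption Assistance — status temporary ✗ (excluded) → not eligible.
Education Assistance — service 1266 days ≥ 18 months (≈540 days) ✓; grade G1 < G7 ✗ → not eligible.
Annual Bonus Plan — status temporary ✗ (requires full-time or part-time) → not eligible.
Transit Subsidy — status temporary ✓ (not excluded); grade G1 < G2 ✗ → not eligible.
Pet Insurance — service 1266 days ≥ 90 days ✓; 40 hrs/wk ≥ 15 ✓ → eligible.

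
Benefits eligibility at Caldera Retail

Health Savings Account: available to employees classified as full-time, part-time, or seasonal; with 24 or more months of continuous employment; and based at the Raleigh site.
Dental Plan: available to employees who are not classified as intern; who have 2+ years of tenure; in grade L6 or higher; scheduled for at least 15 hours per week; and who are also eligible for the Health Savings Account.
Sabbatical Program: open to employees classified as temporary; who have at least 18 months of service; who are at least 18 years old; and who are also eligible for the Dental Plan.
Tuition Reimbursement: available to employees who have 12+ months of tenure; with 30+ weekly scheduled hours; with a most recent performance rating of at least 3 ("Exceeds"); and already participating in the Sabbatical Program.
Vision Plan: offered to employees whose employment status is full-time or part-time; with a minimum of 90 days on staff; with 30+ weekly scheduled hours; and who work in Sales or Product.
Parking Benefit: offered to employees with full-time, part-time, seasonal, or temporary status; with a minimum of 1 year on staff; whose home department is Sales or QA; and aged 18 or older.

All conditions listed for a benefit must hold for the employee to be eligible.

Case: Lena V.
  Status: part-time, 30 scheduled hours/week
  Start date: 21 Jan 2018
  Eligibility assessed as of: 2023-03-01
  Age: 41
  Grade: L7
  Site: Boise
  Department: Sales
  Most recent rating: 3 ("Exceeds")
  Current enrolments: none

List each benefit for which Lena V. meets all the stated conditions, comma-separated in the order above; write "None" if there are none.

Service from 21 Jan 2018 to 2023-03-01: 1865 days.
Health Savings Account — status part-time ✓; service 1865 days ≥ 24 months (≈720 days) ✓; site Boise ✗ (not Raleigh) → not eligible.
Dental Plan — status part-time ✓ (not excluded); service 1865 days ≥ 2 years (≈730 days) ✓; grade L7 ≥ L6 ✓; 30 hrs/wk ≥ 15 ✓; not eligible for Health Savings Account ✗ → not eligible.
Sabbatical Program — status part-time ✗ (requires temporary) → not eligible.
Tuition Reimbursement — service 1865 days ≥ 12 months (≈360 days) ✓; 30 hrs/wk ≥ 30 ✓; rating 3 ≥ 3 ✓; not enrolled in Sabbatical Program ✗ → not eligible.
Vision Plan — status part-time ✓; service 1865 days ≥ 90 days ✓; 30 hrs/wk ≥ 30 ✓; dept Sales ✓ → eligible.
Parking Benefit — status part-time ✓; service 1865 days ≥ 1 year (≈365 days) ✓; dept Sales ✓; age 41 ≥ 18 ✓ → eligible.

Vision Plan, Parking Benefit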